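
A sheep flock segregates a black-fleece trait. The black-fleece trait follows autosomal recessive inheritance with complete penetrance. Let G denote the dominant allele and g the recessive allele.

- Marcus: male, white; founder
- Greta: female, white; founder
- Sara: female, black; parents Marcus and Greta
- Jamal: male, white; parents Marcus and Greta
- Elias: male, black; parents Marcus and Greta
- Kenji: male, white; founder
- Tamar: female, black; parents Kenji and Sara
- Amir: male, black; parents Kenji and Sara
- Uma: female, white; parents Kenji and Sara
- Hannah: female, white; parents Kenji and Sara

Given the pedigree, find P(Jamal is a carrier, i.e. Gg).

Marcus is white so carries G and passed g to Sara (gg), so Marcus is Gg.
Greta is white so carries G and passed g to Sara (gg), so Greta is Gg.
Their cross gives offspring ratios 1/4 GG : 1/2 Gg : 1/4 gg. Conditioning on Jamal being white, P(Gg) = 1/2 / 3/4 = 2/3.

2/3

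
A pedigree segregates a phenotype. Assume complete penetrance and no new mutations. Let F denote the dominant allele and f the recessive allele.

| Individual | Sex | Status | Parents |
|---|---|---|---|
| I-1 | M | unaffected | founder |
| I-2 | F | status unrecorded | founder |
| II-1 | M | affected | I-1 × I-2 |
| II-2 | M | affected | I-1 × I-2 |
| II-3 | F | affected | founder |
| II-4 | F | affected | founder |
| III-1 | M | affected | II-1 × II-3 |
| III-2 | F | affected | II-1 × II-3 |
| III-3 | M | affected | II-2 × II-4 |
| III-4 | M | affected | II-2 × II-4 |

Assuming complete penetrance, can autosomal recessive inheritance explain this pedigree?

Yes

A consistent assignment under autosomal recessive exists: I-1 Ff, I-2 Ff, II-1 ff, II-2 ff, II-3 ff, II-4 ff, III-1 ff, III-2 ff, III-3 ff, III-4 ff.
In this assignment every recorded phenotype matches its genotype and every non-founder's genotype is obtainable from its parents' genotypes, so the pedigree is consistent.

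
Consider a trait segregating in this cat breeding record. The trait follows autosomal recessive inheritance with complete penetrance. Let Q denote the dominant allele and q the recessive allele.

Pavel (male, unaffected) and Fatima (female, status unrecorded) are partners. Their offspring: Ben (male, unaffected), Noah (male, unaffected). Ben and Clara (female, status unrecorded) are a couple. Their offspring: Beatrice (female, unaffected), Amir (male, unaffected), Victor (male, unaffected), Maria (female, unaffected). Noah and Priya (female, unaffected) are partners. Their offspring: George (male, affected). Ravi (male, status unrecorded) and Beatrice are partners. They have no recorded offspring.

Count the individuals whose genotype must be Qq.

2

Obligate heterozygotes: Noah is unaffected so carries Q and passed q to George (qq), so Noah is Qq; Priya is unaffected so carries Q and passed q to George (qq), so Priya is Qq.
Every other individual is either homozygous by phenotype or has at least one consistent homozygous assignment, so the count is 2.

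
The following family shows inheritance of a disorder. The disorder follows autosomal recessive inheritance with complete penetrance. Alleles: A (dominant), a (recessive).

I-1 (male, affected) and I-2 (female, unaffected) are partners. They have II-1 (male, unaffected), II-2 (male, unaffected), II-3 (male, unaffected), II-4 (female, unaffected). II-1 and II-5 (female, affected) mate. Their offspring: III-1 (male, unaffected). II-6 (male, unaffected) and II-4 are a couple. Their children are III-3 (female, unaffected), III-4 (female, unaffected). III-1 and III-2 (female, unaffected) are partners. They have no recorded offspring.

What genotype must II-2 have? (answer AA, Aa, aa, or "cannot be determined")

Aa

From phenotype alone, II-2 is AA or Aa.
II-2 is unaffected so carries A and received a from I-1 (aa), so II-2 is Aa.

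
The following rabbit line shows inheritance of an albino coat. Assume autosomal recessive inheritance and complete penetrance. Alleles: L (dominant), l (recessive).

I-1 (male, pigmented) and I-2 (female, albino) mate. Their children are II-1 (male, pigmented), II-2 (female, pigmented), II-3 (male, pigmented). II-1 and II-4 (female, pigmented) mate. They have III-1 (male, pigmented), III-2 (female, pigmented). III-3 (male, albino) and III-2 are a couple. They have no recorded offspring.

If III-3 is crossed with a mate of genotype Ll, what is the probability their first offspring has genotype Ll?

III-3 is albino, so III-3 is ll.
The cross gives 1/2 Ll : 1/2 ll, so P(offspring has genotype Ll) = 1/2.

1/2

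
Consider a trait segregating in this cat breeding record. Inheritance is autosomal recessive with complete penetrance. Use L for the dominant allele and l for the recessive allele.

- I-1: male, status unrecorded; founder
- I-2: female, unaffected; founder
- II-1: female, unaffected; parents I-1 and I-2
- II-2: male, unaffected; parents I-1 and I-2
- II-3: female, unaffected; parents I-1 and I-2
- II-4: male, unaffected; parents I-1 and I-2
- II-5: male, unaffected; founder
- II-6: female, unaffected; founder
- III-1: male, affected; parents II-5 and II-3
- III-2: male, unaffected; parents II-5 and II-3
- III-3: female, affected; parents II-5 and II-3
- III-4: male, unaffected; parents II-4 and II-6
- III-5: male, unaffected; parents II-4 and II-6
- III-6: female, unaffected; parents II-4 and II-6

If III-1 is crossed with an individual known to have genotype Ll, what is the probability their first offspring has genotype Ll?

III-1 is affected, so III-1 is ll.
The cross gives 1/2 Ll : 1/2 ll, so P(offspring has genotype Ll) = 1/2.

1/2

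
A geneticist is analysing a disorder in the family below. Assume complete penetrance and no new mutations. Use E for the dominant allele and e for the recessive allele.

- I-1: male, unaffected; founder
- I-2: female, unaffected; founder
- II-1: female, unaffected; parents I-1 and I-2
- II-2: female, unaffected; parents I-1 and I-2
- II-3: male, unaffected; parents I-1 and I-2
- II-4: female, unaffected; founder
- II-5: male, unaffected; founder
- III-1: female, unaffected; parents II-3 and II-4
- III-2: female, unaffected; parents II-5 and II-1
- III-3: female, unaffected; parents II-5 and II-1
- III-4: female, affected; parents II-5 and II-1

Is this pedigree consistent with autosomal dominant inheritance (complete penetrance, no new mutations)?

Under autosomal dominant, III-4 (affected, female) cannot arise from II-5 (unaffected) × II-1 (unaffected).

No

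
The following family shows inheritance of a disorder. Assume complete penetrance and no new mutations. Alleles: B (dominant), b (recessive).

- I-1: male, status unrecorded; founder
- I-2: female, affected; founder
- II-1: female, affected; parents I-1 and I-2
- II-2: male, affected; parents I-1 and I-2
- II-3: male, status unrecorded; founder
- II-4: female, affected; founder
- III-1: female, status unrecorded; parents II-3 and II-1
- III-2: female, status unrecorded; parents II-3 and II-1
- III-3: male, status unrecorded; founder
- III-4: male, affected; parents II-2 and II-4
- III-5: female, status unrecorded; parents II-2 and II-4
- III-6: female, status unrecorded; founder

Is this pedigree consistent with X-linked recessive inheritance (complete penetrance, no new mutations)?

A consistent assignment under X-linked recessive exists: I-1 X^b Y, I-2 X^b X^b, II-1 X^b X^b, II-2 X^b Y, II-3 X^B Y, II-4 X^b X^b, III-1 X^B X^b, III-2 X^B X^b, III-3 X^B Y, III-4 X^b Y, III-5 X^b X^b, III-6 X^B X^B.
In this assignment every recorded phenotype matches its genotype and every non-founder's genotype is obtainable from its parents' genotypes, so the pedigree is consistent.

Yes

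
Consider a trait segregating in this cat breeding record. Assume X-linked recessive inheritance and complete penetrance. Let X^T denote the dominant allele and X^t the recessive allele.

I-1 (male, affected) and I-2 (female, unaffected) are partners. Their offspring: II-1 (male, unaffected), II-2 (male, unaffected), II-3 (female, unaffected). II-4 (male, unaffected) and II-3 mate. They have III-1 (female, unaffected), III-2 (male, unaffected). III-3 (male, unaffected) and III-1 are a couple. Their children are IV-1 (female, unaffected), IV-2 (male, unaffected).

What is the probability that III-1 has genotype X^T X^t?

II-4 is unaffected, so II-4 is X^T Y.
II-3 is unaffected so carries T and received t from I-1 (X^t Y), so II-3 is X^T X^t.
Their cross gives offspring ratios 1/2 X^T X^T : 1/2 X^T X^t. Conditioning on III-1 being unaffected, P(X^T X^t) = 1/2 / 1 = 1/2 before taking III-1's own offspring into account.
III-3 is unaffected, so III-3 is X^T Y.
Now use III-1's offspring. Probability of each recorded status — unaffected son IV-2: 1/2 if III-1 is X^T X^t, 1 if X^T X^T. (IV-1: equally likely either way, so uninformative.)
Bayes: P(X^T X^t) = 1/2·1/2 / (1/2·1/2 + 1/2·1) = 1/3.

1/3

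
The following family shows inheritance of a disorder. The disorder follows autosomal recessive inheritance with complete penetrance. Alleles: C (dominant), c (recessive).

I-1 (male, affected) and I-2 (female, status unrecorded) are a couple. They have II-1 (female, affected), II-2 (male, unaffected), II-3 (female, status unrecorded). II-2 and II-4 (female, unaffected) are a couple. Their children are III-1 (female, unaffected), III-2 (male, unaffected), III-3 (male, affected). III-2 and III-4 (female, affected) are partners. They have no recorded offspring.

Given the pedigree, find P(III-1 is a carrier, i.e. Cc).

II-2 is unaffected so carries C and received c from I-1 (cc), so II-2 is Cc.
II-4 is unaffected so carries C and passed c to III-3 (cc), so II-4 is Cc.
Their cross gives offspring ratios 1/4 CC : 1/2 Cc : 1/4 cc. Conditioning on III-1 being unaffected, P(Cc) = 1/2 / 3/4 = 2/3.

2/3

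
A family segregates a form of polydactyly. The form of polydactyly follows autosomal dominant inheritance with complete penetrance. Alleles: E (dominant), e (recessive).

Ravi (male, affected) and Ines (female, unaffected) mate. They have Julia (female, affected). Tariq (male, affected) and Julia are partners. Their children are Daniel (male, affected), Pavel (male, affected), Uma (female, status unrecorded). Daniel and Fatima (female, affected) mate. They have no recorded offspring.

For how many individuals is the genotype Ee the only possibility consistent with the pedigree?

Obligate heterozygotes: Julia is affected so carries E and received e from Ines (ee), so Julia is Ee.
Every other individual is either homozygous by phenotype or has at least one consistent homozygous assignment, so the count is 1.

1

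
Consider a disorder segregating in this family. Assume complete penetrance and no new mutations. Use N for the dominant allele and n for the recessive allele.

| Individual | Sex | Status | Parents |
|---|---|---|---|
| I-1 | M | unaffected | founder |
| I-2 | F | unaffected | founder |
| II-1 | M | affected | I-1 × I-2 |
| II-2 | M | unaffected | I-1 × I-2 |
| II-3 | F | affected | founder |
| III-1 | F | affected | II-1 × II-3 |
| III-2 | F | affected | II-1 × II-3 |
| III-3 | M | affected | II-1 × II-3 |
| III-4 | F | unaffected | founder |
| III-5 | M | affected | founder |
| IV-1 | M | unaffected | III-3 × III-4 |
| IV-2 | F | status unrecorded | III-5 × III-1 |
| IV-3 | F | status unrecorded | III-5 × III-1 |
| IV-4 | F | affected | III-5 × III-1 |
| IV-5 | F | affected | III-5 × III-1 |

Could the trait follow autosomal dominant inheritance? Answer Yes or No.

Under autosomal dominant, II-1 (affected, male) cannot arise from I-1 (unaffected) × I-2 (unaffected).

No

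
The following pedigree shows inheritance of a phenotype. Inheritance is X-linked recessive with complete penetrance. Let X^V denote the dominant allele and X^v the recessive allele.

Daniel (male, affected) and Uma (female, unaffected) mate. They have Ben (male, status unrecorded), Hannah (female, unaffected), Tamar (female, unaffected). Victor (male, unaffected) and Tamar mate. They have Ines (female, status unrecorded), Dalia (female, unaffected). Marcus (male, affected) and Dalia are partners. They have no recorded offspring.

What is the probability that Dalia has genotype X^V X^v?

Victor is unaffected, so Victor is X^V Y.
Tamar is unaffected so carries V and received v from Daniel (X^v Y), so Tamar is X^V X^v.
Their cross gives offspring ratios 1/2 X^V X^V : 1/2 X^V X^v. Conditioning on Dalia being unaffected, P(X^V X^v) = 1/2 / 1 = 1/2.

1/2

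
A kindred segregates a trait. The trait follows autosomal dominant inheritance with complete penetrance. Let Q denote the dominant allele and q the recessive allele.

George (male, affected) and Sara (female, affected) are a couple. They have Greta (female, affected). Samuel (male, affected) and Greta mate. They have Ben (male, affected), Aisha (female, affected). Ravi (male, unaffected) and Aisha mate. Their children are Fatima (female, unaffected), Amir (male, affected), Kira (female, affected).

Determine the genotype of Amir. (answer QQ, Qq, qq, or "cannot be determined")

From phenotype alone, Amir is QQ or Qq.
Amir is affected so carries Q and received q from Ravi (qq), so Amir is Qq.

Qq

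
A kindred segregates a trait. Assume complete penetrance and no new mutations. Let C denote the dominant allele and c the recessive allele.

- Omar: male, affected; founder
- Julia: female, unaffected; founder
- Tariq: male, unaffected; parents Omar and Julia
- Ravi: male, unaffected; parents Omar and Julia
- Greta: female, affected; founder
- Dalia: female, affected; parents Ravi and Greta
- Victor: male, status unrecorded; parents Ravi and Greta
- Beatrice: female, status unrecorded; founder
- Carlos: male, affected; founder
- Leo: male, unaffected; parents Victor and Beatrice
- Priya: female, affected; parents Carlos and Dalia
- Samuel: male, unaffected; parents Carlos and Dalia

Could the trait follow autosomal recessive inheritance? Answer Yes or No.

Under autosomal recessive, Samuel (unaffected, male) cannot arise from Carlos (affected) × Dalia (affected).

No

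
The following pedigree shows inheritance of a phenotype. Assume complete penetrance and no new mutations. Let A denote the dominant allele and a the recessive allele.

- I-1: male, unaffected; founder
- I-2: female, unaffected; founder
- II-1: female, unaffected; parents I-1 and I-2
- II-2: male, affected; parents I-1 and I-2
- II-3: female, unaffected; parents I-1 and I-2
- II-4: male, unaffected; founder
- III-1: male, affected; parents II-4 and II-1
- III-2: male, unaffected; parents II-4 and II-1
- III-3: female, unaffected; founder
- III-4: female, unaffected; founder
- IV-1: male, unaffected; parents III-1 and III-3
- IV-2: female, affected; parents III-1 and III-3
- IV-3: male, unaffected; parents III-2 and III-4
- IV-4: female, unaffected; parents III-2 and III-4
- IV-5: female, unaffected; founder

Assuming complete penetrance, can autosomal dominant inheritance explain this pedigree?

Under autosomal dominant, II-2 (affected, male) cannot arise from I-1 (unaffected) × I-2 (unaffected).

No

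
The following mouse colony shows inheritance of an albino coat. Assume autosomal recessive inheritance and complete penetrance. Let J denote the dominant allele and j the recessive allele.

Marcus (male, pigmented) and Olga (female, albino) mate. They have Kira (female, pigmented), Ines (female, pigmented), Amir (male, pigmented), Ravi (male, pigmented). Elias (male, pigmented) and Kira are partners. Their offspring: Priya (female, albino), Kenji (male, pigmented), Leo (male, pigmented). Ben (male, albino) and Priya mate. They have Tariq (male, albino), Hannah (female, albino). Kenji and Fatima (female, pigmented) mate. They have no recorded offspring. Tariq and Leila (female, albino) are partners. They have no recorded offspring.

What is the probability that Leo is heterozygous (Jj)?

Elias is pigmented so carries J and passed j to Priya (jj), so Elias is Jj.
Kira is pigmented so carries J and received j from Olga (jj), so Kira is Jj.
Their cross gives offspring ratios 1/4 JJ : 1/2 Jj : 1/4 jj. Conditioning on Leo being pigmented, P(Jj) = 1/2 / 3/4 = 2/3.

2/3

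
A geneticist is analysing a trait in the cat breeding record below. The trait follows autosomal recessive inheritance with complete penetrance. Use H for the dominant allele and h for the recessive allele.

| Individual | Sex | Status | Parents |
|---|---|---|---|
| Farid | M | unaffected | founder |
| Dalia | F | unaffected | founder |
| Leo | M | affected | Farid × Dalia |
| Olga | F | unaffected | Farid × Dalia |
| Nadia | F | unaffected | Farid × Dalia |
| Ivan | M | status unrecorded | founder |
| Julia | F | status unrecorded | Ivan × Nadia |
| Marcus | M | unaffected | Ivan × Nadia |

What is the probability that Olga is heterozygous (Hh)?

2/3

Farid is unaffected so carries H and passed h to Leo (hh), so Farid is Hh.
Dalia is unaffected so carries H and passed h to Leo (hh), so Dalia is Hh.
Their cross gives offspring ratios 1/4 HH : 1/2 Hh : 1/4 hh. Conditioning on Olga being unaffected, P(Hh) = 1/2 / 3/4 = 2/3.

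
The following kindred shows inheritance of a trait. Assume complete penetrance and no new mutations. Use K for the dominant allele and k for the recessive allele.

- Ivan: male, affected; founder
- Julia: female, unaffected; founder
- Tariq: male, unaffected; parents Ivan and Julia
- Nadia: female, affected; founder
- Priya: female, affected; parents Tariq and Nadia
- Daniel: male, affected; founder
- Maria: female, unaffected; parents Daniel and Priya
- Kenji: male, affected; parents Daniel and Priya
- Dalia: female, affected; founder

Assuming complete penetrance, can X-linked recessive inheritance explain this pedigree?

Under X-linked recessive, Priya (affected, female) cannot arise from Tariq (unaffected) × Nadia (affected).

No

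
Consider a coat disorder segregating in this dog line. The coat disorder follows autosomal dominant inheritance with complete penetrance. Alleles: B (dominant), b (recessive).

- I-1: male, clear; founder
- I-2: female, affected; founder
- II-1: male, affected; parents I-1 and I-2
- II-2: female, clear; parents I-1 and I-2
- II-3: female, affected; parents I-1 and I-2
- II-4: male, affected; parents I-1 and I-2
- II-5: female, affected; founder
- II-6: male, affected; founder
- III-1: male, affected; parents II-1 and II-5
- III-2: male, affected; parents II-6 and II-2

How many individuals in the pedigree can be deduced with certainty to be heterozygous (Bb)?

5

Obligate heterozygotes: I-2 is affected so carries B and passed b to II-2 (bb), so I-2 is Bb; II-1 is affected so carries B and received b from I-1 (bb), so II-1 is Bb; II-3 is affected so carries B and received b from I-1 (bb), so II-3 is Bb; II-4 is affected so carries B and received b from I-1 (bb), so II-4 is Bb; III-2 is affected so carries B and received b from II-2 (bb), so III-2 is Bb.
Every other individual is either homozygous by phenotype or has at least one consistent homozygous assignment, so the count is 5.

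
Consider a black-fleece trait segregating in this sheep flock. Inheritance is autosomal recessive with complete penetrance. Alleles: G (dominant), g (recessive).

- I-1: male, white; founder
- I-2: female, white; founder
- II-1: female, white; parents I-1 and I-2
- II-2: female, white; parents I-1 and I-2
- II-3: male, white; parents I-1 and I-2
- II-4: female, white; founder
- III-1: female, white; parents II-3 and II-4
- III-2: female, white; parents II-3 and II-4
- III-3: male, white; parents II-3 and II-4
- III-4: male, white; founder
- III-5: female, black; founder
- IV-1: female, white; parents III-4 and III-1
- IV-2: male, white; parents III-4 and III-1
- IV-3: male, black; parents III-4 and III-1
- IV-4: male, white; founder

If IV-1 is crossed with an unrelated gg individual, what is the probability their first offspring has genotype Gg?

2/3

III-4 is white so carries G and passed g to IV-3 (gg), so III-4 is Gg.
III-1 is white so carries G and passed g to IV-3 (gg), so III-1 is Gg.
IV-1 is a white offspring of III-4 (Gg) × III-1 (Gg), whose cross gives 1/4 GG : 1/2 Gg : 1/4 gg; conditioning on being white, IV-1 is GG with probability 1/3, Gg with probability 2/3.
Summing over parental genotype combinations, P(offspring has genotype Gg) = 1/3·1 + 2/3·1/2 = 2/3.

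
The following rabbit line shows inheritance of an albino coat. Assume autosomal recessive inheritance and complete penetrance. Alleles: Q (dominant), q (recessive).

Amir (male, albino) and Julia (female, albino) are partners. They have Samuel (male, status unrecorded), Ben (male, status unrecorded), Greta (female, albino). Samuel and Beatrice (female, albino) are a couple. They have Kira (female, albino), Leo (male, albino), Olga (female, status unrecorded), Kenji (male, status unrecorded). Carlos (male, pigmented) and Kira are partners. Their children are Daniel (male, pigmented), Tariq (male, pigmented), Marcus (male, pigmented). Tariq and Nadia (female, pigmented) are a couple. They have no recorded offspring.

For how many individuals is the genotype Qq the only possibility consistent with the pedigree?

3

Obligate heterozygotes: Daniel is pigmented so carries Q and received q from Kira (qq), so Daniel is Qq; Tariq is pigmented so carries Q and received q from Kira (qq), so Tariq is Qq; Marcus is pigmented so carries Q and received q from Kira (qq), so Marcus is Qq.
Every other individual is either homozygous by phenotype or has at least one consistent homozygous assignment, so the count is 3.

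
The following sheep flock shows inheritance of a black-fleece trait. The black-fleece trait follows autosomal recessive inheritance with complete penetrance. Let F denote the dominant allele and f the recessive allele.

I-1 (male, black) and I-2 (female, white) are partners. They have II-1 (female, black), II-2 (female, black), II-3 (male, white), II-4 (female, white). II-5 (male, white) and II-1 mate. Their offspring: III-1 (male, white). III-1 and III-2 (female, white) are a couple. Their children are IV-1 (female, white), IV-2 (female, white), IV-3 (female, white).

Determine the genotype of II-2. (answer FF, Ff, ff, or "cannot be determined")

ff

II-2 is black, so II-2 is ff.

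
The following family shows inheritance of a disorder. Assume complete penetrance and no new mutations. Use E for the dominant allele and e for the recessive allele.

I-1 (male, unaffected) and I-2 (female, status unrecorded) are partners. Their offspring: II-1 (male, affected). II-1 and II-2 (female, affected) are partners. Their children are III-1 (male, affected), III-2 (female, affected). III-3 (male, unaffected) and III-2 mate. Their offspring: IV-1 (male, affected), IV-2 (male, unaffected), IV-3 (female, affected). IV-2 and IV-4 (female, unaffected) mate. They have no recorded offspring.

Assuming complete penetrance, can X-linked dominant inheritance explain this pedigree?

A consistent assignment under X-linked dominant exists: I-1 X^e Y, I-2 X^E X^E, II-1 X^E Y, II-2 X^E X^e, III-1 X^E Y, III-2 X^E X^e, III-3 X^e Y, IV-1 X^E Y, IV-2 X^e Y, IV-3 X^E X^e, IV-4 X^e X^e.
In this assignment every recorded phenotype matches its genotype and every non-founder's genotype is obtainable from its parents' genotypes, so the pedigree is consistent.

Yes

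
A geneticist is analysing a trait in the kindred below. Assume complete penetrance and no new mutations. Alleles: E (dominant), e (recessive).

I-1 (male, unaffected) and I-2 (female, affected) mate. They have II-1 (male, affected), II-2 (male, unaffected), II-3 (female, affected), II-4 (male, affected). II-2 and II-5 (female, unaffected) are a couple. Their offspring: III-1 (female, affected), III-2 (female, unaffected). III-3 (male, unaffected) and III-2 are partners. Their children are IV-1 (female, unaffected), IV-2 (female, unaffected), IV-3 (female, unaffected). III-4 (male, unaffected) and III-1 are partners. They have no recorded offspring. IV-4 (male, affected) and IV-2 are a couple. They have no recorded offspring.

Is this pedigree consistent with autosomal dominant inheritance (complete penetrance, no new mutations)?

No

Under autosomal dominant, III-1 (affected, female) cannot arise from II-2 (unaffected) × II-5 (unaffected).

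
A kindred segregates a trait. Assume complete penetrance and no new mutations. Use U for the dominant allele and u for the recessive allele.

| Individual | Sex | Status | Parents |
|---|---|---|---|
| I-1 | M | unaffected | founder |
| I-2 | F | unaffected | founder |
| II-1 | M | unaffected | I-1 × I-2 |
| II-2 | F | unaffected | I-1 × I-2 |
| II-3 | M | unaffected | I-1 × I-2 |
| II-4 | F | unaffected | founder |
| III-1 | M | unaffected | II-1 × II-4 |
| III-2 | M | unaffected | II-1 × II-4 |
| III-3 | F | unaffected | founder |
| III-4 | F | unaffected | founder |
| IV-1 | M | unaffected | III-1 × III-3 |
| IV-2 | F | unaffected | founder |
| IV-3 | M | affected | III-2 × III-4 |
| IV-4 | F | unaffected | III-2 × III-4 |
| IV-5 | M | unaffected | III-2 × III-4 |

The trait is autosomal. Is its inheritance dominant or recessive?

recessive

III-2 and III-4 are both unaffected yet have an affected child IV-3. Under dominance, an affected child requires at least one affected parent, so the trait cannot be dominant.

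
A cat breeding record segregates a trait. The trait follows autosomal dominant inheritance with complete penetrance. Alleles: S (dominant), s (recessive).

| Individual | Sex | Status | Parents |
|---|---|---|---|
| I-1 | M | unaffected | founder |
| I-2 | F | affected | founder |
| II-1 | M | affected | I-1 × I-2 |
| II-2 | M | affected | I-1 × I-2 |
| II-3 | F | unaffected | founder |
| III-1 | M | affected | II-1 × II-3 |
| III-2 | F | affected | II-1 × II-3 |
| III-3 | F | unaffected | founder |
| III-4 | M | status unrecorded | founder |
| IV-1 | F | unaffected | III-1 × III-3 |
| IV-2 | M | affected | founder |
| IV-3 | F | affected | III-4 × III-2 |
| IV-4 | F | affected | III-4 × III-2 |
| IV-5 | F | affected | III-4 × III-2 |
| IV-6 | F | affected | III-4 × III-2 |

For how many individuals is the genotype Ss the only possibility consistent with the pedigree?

Obligate heterozygotes: II-1 is affected so carries S and received s from I-1 (ss), so II-1 is Ss; II-2 is affected so carries S and received s from I-1 (ss), so II-2 is Ss; III-1 is affected so carries S and received s from II-3 (ss), so III-1 is Ss; III-2 is affected so carries S and received s from II-3 (ss), so III-2 is Ss.
Every other individual is either homozygous by phenotype or has at least one consistent homozygous assignment, so the count is 4.

4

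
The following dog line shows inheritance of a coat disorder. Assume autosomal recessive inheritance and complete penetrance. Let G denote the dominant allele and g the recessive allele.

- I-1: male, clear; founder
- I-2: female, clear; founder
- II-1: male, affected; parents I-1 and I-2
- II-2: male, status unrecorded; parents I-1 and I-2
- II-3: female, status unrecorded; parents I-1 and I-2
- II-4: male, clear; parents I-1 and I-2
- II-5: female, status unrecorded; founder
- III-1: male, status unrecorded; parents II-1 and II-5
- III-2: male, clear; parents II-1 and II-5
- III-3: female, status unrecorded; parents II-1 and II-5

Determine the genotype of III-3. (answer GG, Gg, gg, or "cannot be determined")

cannot be determined

III-3's phenotype is unrecorded, and no parent or child forces a single allele at both positions; consistent genotype assignments exist with III-3 as Gg or gg.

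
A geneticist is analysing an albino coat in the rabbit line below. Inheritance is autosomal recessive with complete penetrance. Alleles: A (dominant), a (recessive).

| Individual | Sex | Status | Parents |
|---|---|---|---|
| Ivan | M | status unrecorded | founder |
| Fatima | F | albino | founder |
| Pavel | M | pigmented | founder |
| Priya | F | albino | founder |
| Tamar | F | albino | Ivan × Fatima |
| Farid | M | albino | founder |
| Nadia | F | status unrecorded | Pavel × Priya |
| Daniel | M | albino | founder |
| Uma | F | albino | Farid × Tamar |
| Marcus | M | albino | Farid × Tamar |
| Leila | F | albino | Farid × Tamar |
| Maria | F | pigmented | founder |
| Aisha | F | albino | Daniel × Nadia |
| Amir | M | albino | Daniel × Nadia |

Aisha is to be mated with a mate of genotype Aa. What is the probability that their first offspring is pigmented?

Aisha is albino, so Aisha is aa.
The cross gives 1/2 Aa : 1/2 aa, so P(offspring is pigmented) = 1/2.

1/2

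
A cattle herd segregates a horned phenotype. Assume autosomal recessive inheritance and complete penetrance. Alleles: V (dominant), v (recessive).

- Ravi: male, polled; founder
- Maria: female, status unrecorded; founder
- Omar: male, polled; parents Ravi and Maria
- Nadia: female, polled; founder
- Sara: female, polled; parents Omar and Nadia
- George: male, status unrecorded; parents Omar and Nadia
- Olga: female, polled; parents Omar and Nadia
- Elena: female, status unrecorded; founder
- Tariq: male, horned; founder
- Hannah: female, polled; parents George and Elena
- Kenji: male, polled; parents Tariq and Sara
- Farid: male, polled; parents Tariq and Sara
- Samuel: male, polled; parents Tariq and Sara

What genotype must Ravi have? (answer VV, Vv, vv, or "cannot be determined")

Ravi's phenotype allows VV or Vv, and no parent or child forces a single allele at both positions; consistent genotype assignments exist with Ravi as VV or Vv.

cannot be determined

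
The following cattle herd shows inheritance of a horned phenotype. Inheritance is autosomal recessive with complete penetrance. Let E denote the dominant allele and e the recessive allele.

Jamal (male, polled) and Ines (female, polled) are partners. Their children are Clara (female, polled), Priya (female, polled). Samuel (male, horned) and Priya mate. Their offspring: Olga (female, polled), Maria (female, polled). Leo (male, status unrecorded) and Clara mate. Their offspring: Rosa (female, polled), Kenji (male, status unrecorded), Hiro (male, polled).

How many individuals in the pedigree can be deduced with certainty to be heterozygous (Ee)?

Obligate heterozygotes: Olga is polled so carries E and received e from Samuel (ee), so Olga is Ee; Maria is polled so carries E and received e from Samuel (ee), so Maria is Ee.
Every other individual is either homozygous by phenotype or has at least one consistent homozygous assignment, so the count is 2.

2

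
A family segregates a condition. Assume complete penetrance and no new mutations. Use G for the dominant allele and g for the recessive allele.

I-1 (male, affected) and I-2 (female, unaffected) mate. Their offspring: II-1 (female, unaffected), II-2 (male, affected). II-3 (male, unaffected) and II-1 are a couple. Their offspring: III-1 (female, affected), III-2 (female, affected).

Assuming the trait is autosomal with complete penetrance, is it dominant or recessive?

II-3 and II-1 are both unaffected yet have an affected child III-1. Under dominance, an affected child requires at least one affected parent, so the trait cannot be dominant.

recessive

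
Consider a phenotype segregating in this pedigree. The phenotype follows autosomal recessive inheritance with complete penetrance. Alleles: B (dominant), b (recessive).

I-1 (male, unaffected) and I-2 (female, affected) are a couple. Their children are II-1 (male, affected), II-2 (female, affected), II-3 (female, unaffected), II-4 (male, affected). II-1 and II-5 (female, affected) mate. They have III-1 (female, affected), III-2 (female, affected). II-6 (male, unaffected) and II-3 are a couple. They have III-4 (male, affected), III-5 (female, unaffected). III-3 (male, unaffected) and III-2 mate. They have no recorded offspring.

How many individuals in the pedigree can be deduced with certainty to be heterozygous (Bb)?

Obligate heterozygotes: I-1 is unaffected so carries B and passed b to II-1 (bb), so I-1 is Bb; II-3 is unaffected so carries B and received b from I-2 (bb), so II-3 is Bb; II-6 is unaffected so carries B and passed b to III-4 (bb), so II-6 is Bb.
Every other individual is either homozygous by phenotype or has at least one consistent homozygous assignment, so the count is 3.

3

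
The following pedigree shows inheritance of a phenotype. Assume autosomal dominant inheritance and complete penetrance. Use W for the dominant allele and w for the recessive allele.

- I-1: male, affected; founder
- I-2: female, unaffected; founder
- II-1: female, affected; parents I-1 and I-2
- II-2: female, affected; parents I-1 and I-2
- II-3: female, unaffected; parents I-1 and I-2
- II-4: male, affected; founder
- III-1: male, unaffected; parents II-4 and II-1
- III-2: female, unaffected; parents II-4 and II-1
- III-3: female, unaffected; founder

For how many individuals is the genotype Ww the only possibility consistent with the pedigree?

Obligate heterozygotes: I-1 is affected so carries W and passed w to II-3 (ww), so I-1 is Ww; II-1 is affected so carries W and received w from I-2 (ww), so II-1 is Ww; II-2 is affected so carries W and received w from I-2 (ww), so II-2 is Ww; II-4 is affected so carries W and passed w to III-1 (ww), so II-4 is Ww.
Every other individual is either homozygous by phenotype or has at least one consistent homozygous assignment, so the count is 4.

4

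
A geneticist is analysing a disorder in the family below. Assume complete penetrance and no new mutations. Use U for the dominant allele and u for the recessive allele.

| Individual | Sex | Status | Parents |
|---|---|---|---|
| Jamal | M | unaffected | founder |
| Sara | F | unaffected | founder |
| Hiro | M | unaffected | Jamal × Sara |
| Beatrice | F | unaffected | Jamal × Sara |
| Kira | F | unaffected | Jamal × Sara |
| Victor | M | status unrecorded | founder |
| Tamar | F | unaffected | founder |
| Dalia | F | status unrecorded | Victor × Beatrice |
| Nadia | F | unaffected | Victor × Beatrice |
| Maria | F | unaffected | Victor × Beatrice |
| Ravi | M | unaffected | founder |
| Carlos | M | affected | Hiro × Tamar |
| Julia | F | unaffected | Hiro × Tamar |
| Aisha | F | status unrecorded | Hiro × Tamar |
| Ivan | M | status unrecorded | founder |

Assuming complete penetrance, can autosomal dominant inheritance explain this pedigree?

Under autosomal dominant, Carlos (affected, male) cannot arise from Hiro (unaffected) × Tamar (unaffected).

No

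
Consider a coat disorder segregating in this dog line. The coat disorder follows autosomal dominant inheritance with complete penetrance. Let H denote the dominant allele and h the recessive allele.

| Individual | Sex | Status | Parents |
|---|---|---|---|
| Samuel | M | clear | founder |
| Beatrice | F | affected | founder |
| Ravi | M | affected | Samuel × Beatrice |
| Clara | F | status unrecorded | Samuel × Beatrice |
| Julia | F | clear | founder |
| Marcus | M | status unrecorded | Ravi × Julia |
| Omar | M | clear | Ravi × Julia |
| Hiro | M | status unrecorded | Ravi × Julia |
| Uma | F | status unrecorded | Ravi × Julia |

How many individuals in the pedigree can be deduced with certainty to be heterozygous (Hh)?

Obligate heterozygotes: Ravi is affected so carries H and received h from Samuel (hh), so Ravi is Hh.
Every other individual is either homozygous by phenotype or has at least one consistent homozygous assignment, so the count is 1.

1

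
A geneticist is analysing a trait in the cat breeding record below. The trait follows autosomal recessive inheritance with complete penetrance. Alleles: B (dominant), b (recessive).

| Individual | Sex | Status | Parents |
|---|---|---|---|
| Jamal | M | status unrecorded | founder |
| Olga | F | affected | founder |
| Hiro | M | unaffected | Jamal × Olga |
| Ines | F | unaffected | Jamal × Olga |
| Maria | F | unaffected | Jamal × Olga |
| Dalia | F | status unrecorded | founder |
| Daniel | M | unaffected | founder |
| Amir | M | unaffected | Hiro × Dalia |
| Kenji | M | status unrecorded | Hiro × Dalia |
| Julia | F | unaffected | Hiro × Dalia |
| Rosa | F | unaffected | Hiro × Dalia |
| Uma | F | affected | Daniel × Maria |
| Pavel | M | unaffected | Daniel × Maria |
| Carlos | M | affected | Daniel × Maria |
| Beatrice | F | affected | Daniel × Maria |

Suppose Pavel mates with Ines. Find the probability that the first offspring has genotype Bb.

Daniel is unaffected so carries B and passed b to Uma (bb), so Daniel is Bb.
Maria is unaffected so carries B and received b from Olga (bb), so Maria is Bb.
Pavel is an unaffected offspring of Daniel (Bb) × Maria (Bb), whose cross gives 1/4 BB : 1/2 Bb : 1/4 bb; conditioning on being unaffected, Pavel is BB with probability 1/3, Bb with probability 2/3.
Ines is unaffected so carries B and received b from Olga (bb), so Ines is Bb.
Summing over parental genotype combinations, P(offspring has genotype Bb) = 1/3·1/2 + 2/3·1/2 = 1/2.

1/2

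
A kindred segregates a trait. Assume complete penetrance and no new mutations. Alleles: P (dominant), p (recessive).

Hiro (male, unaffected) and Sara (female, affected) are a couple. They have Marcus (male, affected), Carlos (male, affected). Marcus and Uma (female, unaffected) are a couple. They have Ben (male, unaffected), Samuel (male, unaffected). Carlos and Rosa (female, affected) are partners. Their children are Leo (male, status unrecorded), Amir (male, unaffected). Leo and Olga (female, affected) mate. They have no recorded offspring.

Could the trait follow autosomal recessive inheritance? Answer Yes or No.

Under autosomal recessive, Amir (unaffected, male) cannot arise from Carlos (affected) × Rosa (affected).

No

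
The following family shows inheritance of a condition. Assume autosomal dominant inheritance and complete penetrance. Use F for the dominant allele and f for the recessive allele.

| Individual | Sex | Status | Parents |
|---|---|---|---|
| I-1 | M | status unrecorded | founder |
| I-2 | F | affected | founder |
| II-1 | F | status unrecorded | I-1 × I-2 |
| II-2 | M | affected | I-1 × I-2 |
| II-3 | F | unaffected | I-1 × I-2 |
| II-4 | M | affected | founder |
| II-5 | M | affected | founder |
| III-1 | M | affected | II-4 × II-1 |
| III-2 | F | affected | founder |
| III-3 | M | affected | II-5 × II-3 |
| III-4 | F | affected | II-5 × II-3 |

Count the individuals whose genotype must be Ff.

Obligate heterozygotes: I-2 is affected so carries F and passed f to II-3 (ff), so I-2 is Ff; III-3 is affected so carries F and received f from II-3 (ff), so III-3 is Ff; III-4 is affected so carries F and received f from II-3 (ff), so III-4 is Ff.
Every other individual is either homozygous by phenotype or has at least one consistent homozygous assignment, so the count is 3.

3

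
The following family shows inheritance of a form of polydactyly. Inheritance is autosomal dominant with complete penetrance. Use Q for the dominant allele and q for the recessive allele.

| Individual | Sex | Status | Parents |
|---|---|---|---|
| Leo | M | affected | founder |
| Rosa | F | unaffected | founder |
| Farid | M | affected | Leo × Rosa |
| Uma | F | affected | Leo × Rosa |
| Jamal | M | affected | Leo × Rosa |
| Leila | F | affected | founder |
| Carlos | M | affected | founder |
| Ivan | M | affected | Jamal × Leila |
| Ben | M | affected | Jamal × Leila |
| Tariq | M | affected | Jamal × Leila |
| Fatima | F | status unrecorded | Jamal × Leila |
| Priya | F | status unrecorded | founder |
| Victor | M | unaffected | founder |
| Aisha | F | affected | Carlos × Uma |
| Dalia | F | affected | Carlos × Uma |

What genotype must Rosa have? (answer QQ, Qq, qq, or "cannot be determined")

Rosa is unaffected, so Rosa is qq.

qq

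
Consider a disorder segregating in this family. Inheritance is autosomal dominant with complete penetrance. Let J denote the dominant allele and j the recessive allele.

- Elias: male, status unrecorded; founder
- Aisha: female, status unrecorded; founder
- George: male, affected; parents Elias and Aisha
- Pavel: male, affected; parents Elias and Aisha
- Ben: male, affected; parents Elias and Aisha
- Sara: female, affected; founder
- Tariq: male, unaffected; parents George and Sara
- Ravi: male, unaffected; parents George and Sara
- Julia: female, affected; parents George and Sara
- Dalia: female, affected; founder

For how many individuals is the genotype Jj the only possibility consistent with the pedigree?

2

Obligate heterozygotes: George is affected so carries J and passed j to Tariq (jj), so George is Jj; Sara is affected so carries J and passed j to Tariq (jj), so Sara is Jj.
Every other individual is either homozygous by phenotype or has at least one consistent homozygous assignment, so the count is 2.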